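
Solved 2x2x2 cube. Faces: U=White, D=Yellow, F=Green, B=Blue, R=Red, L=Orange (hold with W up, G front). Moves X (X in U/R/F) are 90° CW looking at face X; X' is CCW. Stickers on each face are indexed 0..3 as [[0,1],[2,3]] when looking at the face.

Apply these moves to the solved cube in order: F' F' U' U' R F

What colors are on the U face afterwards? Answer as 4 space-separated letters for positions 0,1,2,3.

Answer: Y B R R

Derivation:
After move 1 (F'): F=GGGG U=WWRR R=YRYR D=OOYY L=OWOW
After move 2 (F'): F=GGGG U=WWYY R=OROR D=WWYY L=OROR
After move 3 (U'): U=WYWY F=ORGG R=GGOR B=ORBB L=BBOR
After move 4 (U'): U=YYWW F=BBGG R=OROR B=GGBB L=OROR
After move 5 (R): R=OORR U=YBWG F=BWGY D=WBYG B=WGYB
After move 6 (F): F=GBYW U=YBRR R=WOGR D=ROYG L=OWOB
Query: U face = YBRR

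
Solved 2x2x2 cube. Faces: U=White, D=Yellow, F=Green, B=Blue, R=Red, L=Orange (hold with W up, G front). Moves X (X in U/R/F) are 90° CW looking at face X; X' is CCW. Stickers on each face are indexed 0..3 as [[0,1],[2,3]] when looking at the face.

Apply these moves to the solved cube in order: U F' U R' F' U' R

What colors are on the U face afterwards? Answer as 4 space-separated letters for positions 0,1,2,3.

After move 1 (U): U=WWWW F=RRGG R=BBRR B=OOBB L=GGOO
After move 2 (F'): F=RGRG U=WWBR R=YBYR D=GOYY L=GWOW
After move 3 (U): U=BWRW F=YBRG R=OOYR B=GWBB L=RGOW
After move 4 (R'): R=OROY U=BBRG F=YWRW D=GBYG B=YWOB
After move 5 (F'): F=WWYR U=BBOO R=BRGY D=GWYG L=RGOR
After move 6 (U'): U=BOBO F=RGYR R=WWGY B=BROB L=YWOR
After move 7 (R): R=GWYW U=BGBR F=RWYG D=GOYB B=OROB
Query: U face = BGBR

Answer: B G B R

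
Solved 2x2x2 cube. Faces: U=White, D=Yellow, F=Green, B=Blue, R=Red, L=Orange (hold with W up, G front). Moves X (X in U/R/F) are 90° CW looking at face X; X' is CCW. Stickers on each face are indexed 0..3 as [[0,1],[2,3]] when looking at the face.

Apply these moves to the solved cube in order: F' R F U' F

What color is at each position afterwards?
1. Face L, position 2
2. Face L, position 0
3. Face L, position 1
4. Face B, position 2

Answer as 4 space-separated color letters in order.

Answer: O R R W

Derivation:
After move 1 (F'): F=GGGG U=WWRR R=YRYR D=OOYY L=OWOW
After move 2 (R): R=YYRR U=WGRG F=GOGY D=OBYB B=RBWB
After move 3 (F): F=GGYO U=WGWW R=RYGR D=RYYB L=OOOB
After move 4 (U'): U=GWWW F=OOYO R=GGGR B=RYWB L=RBOB
After move 5 (F): F=YOOO U=GWBB R=WGWR D=GGYB L=RROY
Query 1: L[2] = O
Query 2: L[0] = R
Query 3: L[1] = R
Query 4: B[2] = W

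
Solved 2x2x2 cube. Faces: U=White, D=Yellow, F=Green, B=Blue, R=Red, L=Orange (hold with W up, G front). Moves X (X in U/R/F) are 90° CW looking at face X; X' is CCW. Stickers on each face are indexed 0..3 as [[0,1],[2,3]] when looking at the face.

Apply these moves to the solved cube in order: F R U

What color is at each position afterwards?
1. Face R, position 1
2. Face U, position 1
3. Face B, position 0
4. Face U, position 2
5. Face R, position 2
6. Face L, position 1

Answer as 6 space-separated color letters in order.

Answer: B W O G R R

Derivation:
After move 1 (F): F=GGGG U=WWOO R=WRWR D=RRYY L=OYOY
After move 2 (R): R=WWRR U=WGOG F=GRGY D=RBYB B=OBWB
After move 3 (U): U=OWGG F=WWGY R=OBRR B=OYWB L=GROY
Query 1: R[1] = B
Query 2: U[1] = W
Query 3: B[0] = O
Query 4: U[2] = G
Query 5: R[2] = R
Query 6: L[1] = R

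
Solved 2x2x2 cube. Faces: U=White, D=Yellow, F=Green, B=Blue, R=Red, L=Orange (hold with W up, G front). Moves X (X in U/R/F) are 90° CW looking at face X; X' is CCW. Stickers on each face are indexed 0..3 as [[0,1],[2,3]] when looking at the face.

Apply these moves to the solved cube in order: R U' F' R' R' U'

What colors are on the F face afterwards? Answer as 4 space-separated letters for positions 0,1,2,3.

Answer: W W O R

Derivation:
After move 1 (R): R=RRRR U=WGWG F=GYGY D=YBYB B=WBWB
After move 2 (U'): U=GGWW F=OOGY R=GYRR B=RRWB L=WBOO
After move 3 (F'): F=OYOG U=GGGR R=BYYR D=BOYB L=WWOW
After move 4 (R'): R=YRBY U=GWGR F=OGOR D=BYYG B=BROB
After move 5 (R'): R=RYYB U=GOGB F=OWOR D=BGYR B=GRYB
After move 6 (U'): U=OBGG F=WWOR R=OWYB B=RYYB L=GROW
Query: F face = WWOR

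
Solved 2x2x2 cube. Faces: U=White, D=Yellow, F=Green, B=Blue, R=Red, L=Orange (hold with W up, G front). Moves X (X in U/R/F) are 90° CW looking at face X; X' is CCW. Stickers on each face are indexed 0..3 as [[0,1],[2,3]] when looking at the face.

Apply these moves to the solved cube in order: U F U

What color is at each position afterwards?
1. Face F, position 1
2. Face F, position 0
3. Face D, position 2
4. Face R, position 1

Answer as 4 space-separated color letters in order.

Answer: B W Y O

Derivation:
After move 1 (U): U=WWWW F=RRGG R=BBRR B=OOBB L=GGOO
After move 2 (F): F=GRGR U=WWOG R=WBWR D=RBYY L=GYOY
After move 3 (U): U=OWGW F=WBGR R=OOWR B=GYBB L=GROY
Query 1: F[1] = B
Query 2: F[0] = W
Query 3: D[2] = Y
Query 4: R[1] = O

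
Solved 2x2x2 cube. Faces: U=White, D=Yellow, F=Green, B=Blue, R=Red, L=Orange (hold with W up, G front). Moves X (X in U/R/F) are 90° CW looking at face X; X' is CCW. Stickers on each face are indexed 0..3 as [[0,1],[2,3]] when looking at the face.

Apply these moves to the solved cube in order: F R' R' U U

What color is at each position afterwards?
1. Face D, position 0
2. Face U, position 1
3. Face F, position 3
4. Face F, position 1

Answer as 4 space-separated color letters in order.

Answer: R O B B

Derivation:
After move 1 (F): F=GGGG U=WWOO R=WRWR D=RRYY L=OYOY
After move 2 (R'): R=RRWW U=WBOB F=GWGO D=RGYG B=YBRB
After move 3 (R'): R=RWRW U=WROY F=GBGB D=RWYO B=GBGB
After move 4 (U): U=OWYR F=RWGB R=GBRW B=OYGB L=GBOY
After move 5 (U): U=YORW F=GBGB R=OYRW B=GBGB L=RWOY
Query 1: D[0] = R
Query 2: U[1] = O
Query 3: F[3] = B
Query 4: F[1] = B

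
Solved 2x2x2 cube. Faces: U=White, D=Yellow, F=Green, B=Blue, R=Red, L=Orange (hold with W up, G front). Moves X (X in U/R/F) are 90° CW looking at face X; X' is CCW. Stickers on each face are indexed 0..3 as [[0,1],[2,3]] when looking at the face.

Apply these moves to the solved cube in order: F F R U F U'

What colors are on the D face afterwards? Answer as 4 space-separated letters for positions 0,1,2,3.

Answer: R Y Y B

Derivation:
After move 1 (F): F=GGGG U=WWOO R=WRWR D=RRYY L=OYOY
After move 2 (F): F=GGGG U=WWYY R=OROR D=WWYY L=OROR
After move 3 (R): R=OORR U=WGYG F=GWGY D=WBYB B=YBWB
After move 4 (U): U=YWGG F=OOGY R=YBRR B=ORWB L=GWOR
After move 5 (F): F=GOYO U=YWRW R=GBGR D=RYYB L=GWOB
After move 6 (U'): U=WWYR F=GWYO R=GOGR B=GBWB L=OROB
Query: D face = RYYB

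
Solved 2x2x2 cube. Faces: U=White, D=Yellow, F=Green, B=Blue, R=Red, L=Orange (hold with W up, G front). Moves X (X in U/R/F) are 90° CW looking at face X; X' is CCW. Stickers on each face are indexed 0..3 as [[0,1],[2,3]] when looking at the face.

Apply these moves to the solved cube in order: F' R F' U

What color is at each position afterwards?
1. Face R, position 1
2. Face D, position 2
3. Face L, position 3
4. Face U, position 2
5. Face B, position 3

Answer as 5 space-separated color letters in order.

Answer: B Y R R B

Derivation:
After move 1 (F'): F=GGGG U=WWRR R=YRYR D=OOYY L=OWOW
After move 2 (R): R=YYRR U=WGRG F=GOGY D=OBYB B=RBWB
After move 3 (F'): F=OYGG U=WGYR R=BYOR D=WWYB L=OGOR
After move 4 (U): U=YWRG F=BYGG R=RBOR B=OGWB L=OYOR
Query 1: R[1] = B
Query 2: D[2] = Y
Query 3: L[3] = R
Query 4: U[2] = R
Query 5: B[3] = B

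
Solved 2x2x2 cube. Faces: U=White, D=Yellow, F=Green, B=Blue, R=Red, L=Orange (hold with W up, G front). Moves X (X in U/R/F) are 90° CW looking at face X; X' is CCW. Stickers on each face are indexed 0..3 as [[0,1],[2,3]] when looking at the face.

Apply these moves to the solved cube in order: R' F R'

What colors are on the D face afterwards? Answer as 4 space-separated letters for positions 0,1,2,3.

Answer: R G Y W

Derivation:
After move 1 (R'): R=RRRR U=WBWB F=GWGW D=YGYG B=YBYB
After move 2 (F): F=GGWW U=WBOO R=WRBR D=RRYG L=OYOG
After move 3 (R'): R=RRWB U=WYOY F=GBWO D=RGYW B=GBRB
Query: D face = RGYW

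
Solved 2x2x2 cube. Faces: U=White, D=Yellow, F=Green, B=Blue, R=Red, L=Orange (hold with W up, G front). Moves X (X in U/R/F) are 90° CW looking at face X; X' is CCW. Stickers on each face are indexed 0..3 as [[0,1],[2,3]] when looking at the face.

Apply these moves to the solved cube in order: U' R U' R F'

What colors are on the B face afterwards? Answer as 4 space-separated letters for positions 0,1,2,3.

Answer: W G G B

Derivation:
After move 1 (U'): U=WWWW F=OOGG R=GGRR B=RRBB L=BBOO
After move 2 (R): R=RGRG U=WOWG F=OYGY D=YBYR B=WRWB
After move 3 (U'): U=OGWW F=BBGY R=OYRG B=RGWB L=WROO
After move 4 (R): R=ROGY U=OBWY F=BBGR D=YWYR B=WGGB
After move 5 (F'): F=BRBG U=OBRG R=WOYY D=ROYR L=WYOW
Query: B face = WGGB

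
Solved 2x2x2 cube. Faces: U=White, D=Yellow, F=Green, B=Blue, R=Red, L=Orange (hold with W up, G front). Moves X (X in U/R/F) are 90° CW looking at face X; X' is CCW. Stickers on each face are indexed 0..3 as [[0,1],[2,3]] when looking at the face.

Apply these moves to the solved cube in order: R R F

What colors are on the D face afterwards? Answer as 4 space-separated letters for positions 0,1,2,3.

Answer: R R Y W

Derivation:
After move 1 (R): R=RRRR U=WGWG F=GYGY D=YBYB B=WBWB
After move 2 (R): R=RRRR U=WYWY F=GBGB D=YWYW B=GBGB
After move 3 (F): F=GGBB U=WYOO R=WRYR D=RRYW L=OYOW
Query: D face = RRYW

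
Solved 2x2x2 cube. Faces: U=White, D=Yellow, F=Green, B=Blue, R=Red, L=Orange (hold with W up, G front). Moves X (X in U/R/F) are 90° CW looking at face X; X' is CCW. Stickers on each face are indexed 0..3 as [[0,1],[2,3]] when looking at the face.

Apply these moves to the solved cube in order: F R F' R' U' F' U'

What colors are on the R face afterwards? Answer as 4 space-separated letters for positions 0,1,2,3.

Answer: G R Y R

Derivation:
After move 1 (F): F=GGGG U=WWOO R=WRWR D=RRYY L=OYOY
After move 2 (R): R=WWRR U=WGOG F=GRGY D=RBYB B=OBWB
After move 3 (F'): F=RYGG U=WGWR R=BWRR D=YYYB L=OGOO
After move 4 (R'): R=WRBR U=WWWO F=RGGR D=YYYG B=BBYB
After move 5 (U'): U=WOWW F=OGGR R=RGBR B=WRYB L=BBOO
After move 6 (F'): F=GROG U=WORB R=YGYR D=BOYG L=BWOW
After move 7 (U'): U=OBWR F=BWOG R=GRYR B=YGYB L=WROW
Query: R face = GRYR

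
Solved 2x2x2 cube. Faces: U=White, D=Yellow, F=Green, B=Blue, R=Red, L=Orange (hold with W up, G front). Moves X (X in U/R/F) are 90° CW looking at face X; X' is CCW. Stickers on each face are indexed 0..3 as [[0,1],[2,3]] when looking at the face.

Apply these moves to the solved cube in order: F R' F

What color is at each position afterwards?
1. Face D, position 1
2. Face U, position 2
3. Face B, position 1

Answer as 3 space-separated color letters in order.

Answer: R Y B

Derivation:
After move 1 (F): F=GGGG U=WWOO R=WRWR D=RRYY L=OYOY
After move 2 (R'): R=RRWW U=WBOB F=GWGO D=RGYG B=YBRB
After move 3 (F): F=GGOW U=WBYY R=ORBW D=WRYG L=OROG
Query 1: D[1] = R
Query 2: U[2] = Y
Query 3: B[1] = B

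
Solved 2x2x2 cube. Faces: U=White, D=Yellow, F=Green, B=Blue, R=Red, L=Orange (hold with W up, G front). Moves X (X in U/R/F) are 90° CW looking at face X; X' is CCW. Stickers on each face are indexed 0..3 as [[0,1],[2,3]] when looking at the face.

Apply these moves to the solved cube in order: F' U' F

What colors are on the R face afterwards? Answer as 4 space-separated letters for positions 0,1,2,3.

Answer: W G R R

Derivation:
After move 1 (F'): F=GGGG U=WWRR R=YRYR D=OOYY L=OWOW
After move 2 (U'): U=WRWR F=OWGG R=GGYR B=YRBB L=BBOW
After move 3 (F): F=GOGW U=WRWB R=WGRR D=YGYY L=BOOO
Query: R face = WGRR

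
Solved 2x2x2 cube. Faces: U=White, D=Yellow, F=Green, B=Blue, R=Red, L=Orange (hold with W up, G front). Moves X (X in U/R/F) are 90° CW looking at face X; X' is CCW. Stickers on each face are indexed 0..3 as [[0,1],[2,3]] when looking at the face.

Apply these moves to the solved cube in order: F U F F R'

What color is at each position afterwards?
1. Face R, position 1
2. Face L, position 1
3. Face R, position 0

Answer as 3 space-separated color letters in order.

Answer: R W B

Derivation:
After move 1 (F): F=GGGG U=WWOO R=WRWR D=RRYY L=OYOY
After move 2 (U): U=OWOW F=WRGG R=BBWR B=OYBB L=GGOY
After move 3 (F): F=GWGR U=OWYG R=OBWR D=WBYY L=GROR
After move 4 (F): F=GGRW U=OWRR R=YBGR D=WOYY L=GWOB
After move 5 (R'): R=BRYG U=OBRO F=GWRR D=WGYW B=YYOB
Query 1: R[1] = R
Query 2: L[1] = W
Query 3: R[0] = B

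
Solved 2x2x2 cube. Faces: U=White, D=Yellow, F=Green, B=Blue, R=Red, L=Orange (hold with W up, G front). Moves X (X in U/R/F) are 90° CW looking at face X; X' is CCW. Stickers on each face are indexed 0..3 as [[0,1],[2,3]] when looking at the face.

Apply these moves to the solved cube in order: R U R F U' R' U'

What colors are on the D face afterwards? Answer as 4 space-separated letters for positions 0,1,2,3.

After move 1 (R): R=RRRR U=WGWG F=GYGY D=YBYB B=WBWB
After move 2 (U): U=WWGG F=RRGY R=WBRR B=OOWB L=GYOO
After move 3 (R): R=RWRB U=WRGY F=RBGB D=YWYO B=GOWB
After move 4 (F): F=GRBB U=WROY R=GWYB D=RRYO L=GYOW
After move 5 (U'): U=RYWO F=GYBB R=GRYB B=GWWB L=GOOW
After move 6 (R'): R=RBGY U=RWWG F=GYBO D=RYYB B=OWRB
After move 7 (U'): U=WGRW F=GOBO R=GYGY B=RBRB L=OWOW
Query: D face = RYYB

Answer: R Y Y B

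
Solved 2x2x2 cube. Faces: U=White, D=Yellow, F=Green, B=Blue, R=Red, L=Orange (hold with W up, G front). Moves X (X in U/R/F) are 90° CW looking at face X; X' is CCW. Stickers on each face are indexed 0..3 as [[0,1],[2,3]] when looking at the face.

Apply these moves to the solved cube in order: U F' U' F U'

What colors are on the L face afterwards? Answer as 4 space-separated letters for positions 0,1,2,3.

After move 1 (U): U=WWWW F=RRGG R=BBRR B=OOBB L=GGOO
After move 2 (F'): F=RGRG U=WWBR R=YBYR D=GOYY L=GWOW
After move 3 (U'): U=WRWB F=GWRG R=RGYR B=YBBB L=OOOW
After move 4 (F): F=RGGW U=WRWO R=WGBR D=YRYY L=OGOO
After move 5 (U'): U=ROWW F=OGGW R=RGBR B=WGBB L=YBOO
Query: L face = YBOO

Answer: Y B O O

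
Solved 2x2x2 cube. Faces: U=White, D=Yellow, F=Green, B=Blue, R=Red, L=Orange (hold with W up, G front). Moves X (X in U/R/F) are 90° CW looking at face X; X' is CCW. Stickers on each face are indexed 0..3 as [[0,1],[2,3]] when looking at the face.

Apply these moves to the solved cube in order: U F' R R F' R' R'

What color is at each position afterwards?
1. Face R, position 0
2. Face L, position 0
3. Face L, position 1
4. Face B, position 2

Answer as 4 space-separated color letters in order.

Answer: Y G Y O

Derivation:
After move 1 (U): U=WWWW F=RRGG R=BBRR B=OOBB L=GGOO
After move 2 (F'): F=RGRG U=WWBR R=YBYR D=GOYY L=GWOW
After move 3 (R): R=YYRB U=WGBG F=RORY D=GBYO B=ROWB
After move 4 (R): R=RYBY U=WOBY F=RBRO D=GWYR B=GOGB
After move 5 (F'): F=BORR U=WORB R=WYGY D=WWYR L=GYOB
After move 6 (R'): R=YYWG U=WGRG F=BORB D=WOYR B=ROWB
After move 7 (R'): R=YGYW U=WWRR F=BGRG D=WOYB B=ROOB
Query 1: R[0] = Y
Query 2: L[0] = G
Query 3: L[1] = Y
Query 4: B[2] = O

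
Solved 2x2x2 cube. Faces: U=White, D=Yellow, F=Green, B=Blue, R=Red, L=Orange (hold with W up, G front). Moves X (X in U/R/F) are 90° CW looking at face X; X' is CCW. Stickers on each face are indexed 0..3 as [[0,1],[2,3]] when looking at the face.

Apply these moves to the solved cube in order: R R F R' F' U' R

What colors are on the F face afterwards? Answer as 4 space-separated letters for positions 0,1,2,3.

After move 1 (R): R=RRRR U=WGWG F=GYGY D=YBYB B=WBWB
After move 2 (R): R=RRRR U=WYWY F=GBGB D=YWYW B=GBGB
After move 3 (F): F=GGBB U=WYOO R=WRYR D=RRYW L=OYOW
After move 4 (R'): R=RRWY U=WGOG F=GYBO D=RGYB B=WBRB
After move 5 (F'): F=YOGB U=WGRW R=GRRY D=YWYB L=OGOO
After move 6 (U'): U=GWWR F=OGGB R=YORY B=GRRB L=WBOO
After move 7 (R): R=RYYO U=GGWB F=OWGB D=YRYG B=RRWB
Query: F face = OWGB

Answer: O W G B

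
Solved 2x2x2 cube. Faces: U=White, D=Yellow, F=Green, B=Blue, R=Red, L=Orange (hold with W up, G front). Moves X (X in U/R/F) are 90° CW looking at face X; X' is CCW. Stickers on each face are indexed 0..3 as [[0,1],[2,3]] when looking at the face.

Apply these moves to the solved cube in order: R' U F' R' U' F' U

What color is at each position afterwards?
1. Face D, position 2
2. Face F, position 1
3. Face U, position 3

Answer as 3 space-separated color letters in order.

Answer: Y W O

Derivation:
After move 1 (R'): R=RRRR U=WBWB F=GWGW D=YGYG B=YBYB
After move 2 (U): U=WWBB F=RRGW R=YBRR B=OOYB L=GWOO
After move 3 (F'): F=RWRG U=WWYR R=GBYR D=WOYG L=GBOB
After move 4 (R'): R=BRGY U=WYYO F=RWRR D=WWYG B=GOOB
After move 5 (U'): U=YOWY F=GBRR R=RWGY B=BROB L=GOOB
After move 6 (F'): F=BRGR U=YORG R=WWWY D=OBYG L=GYOW
After move 7 (U): U=RYGO F=WWGR R=BRWY B=GYOB L=BROW
Query 1: D[2] = Y
Query 2: F[1] = W
Query 3: U[3] = O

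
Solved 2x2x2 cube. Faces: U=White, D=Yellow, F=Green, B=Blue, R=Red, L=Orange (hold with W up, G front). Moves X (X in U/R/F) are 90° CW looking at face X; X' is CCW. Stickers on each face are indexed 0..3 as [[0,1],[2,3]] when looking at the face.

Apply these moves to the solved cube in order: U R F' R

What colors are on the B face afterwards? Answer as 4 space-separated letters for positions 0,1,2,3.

After move 1 (U): U=WWWW F=RRGG R=BBRR B=OOBB L=GGOO
After move 2 (R): R=RBRB U=WRWG F=RYGY D=YBYO B=WOWB
After move 3 (F'): F=YYRG U=WRRR R=BBYB D=GOYO L=GGOW
After move 4 (R): R=YBBB U=WYRG F=YORO D=GWYW B=RORB
Query: B face = RORB

Answer: R O R B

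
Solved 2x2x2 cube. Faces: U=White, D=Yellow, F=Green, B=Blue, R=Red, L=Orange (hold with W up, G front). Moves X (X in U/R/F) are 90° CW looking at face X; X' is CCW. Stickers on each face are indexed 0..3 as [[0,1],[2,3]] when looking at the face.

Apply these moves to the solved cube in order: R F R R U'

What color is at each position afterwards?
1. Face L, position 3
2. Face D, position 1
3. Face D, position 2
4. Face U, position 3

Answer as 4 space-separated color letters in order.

Answer: B G Y O

Derivation:
After move 1 (R): R=RRRR U=WGWG F=GYGY D=YBYB B=WBWB
After move 2 (F): F=GGYY U=WGOO R=WRGR D=RRYB L=OYOB
After move 3 (R): R=GWRR U=WGOY F=GRYB D=RWYW B=OBGB
After move 4 (R): R=RGRW U=WROB F=GWYW D=RGYO B=YBGB
After move 5 (U'): U=RBWO F=OYYW R=GWRW B=RGGB L=YBOB
Query 1: L[3] = B
Query 2: D[1] = G
Query 3: D[2] = Y
Query 4: U[3] = O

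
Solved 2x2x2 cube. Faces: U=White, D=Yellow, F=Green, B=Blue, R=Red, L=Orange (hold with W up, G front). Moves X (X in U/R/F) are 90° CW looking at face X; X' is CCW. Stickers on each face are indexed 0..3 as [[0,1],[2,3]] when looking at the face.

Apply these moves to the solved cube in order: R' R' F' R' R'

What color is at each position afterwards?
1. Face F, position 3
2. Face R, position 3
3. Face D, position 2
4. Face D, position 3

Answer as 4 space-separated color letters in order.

After move 1 (R'): R=RRRR U=WBWB F=GWGW D=YGYG B=YBYB
After move 2 (R'): R=RRRR U=WYWY F=GBGB D=YWYW B=GBGB
After move 3 (F'): F=BBGG U=WYRR R=WRYR D=OOYW L=OYOW
After move 4 (R'): R=RRWY U=WGRG F=BYGR D=OBYG B=WBOB
After move 5 (R'): R=RYRW U=WORW F=BGGG D=OYYR B=GBBB
Query 1: F[3] = G
Query 2: R[3] = W
Query 3: D[2] = Y
Query 4: D[3] = R

Answer: G W Y R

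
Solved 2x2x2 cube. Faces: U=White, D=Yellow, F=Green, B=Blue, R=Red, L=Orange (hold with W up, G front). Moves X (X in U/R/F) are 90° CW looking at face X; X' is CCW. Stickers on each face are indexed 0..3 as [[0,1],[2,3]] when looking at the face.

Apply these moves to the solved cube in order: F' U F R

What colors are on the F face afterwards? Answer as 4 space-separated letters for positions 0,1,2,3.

After move 1 (F'): F=GGGG U=WWRR R=YRYR D=OOYY L=OWOW
After move 2 (U): U=RWRW F=YRGG R=BBYR B=OWBB L=GGOW
After move 3 (F): F=GYGR U=RWWG R=RBWR D=YBYY L=GOOO
After move 4 (R): R=WRRB U=RYWR F=GBGY D=YBYO B=GWWB
Query: F face = GBGY

Answer: G B G Y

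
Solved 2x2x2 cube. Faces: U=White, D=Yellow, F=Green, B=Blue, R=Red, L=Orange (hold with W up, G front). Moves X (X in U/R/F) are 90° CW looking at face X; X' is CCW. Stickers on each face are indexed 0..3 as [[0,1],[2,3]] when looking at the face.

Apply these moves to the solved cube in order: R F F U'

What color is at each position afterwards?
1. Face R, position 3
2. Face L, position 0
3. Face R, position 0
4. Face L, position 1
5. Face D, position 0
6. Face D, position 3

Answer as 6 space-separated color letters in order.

After move 1 (R): R=RRRR U=WGWG F=GYGY D=YBYB B=WBWB
After move 2 (F): F=GGYY U=WGOO R=WRGR D=RRYB L=OYOB
After move 3 (F): F=YGYG U=WGBY R=OROR D=GWYB L=OROR
After move 4 (U'): U=GYWB F=ORYG R=YGOR B=ORWB L=WBOR
Query 1: R[3] = R
Query 2: L[0] = W
Query 3: R[0] = Y
Query 4: L[1] = B
Query 5: D[0] = G
Query 6: D[3] = B

Answer: R W Y B G B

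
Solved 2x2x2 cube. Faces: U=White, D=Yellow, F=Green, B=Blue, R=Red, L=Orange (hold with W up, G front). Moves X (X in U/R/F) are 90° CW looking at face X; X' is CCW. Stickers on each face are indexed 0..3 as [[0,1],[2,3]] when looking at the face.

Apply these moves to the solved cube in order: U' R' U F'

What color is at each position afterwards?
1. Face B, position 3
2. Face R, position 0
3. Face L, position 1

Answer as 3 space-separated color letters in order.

Answer: B O B

Derivation:
After move 1 (U'): U=WWWW F=OOGG R=GGRR B=RRBB L=BBOO
After move 2 (R'): R=GRGR U=WBWR F=OWGW D=YOYG B=YRYB
After move 3 (U): U=WWRB F=GRGW R=YRGR B=BBYB L=OWOO
After move 4 (F'): F=RWGG U=WWYG R=ORYR D=WOYG L=OBOR
Query 1: B[3] = B
Query 2: R[0] = O
Query 3: L[1] = B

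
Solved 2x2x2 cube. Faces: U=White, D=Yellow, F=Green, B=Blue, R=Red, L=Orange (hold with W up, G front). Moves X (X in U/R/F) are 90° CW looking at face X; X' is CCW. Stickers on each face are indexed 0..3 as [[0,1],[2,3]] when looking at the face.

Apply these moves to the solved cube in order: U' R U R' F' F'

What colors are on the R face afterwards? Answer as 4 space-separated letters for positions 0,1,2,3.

Answer: O G Y R

Derivation:
After move 1 (U'): U=WWWW F=OOGG R=GGRR B=RRBB L=BBOO
After move 2 (R): R=RGRG U=WOWG F=OYGY D=YBYR B=WRWB
After move 3 (U): U=WWGO F=RGGY R=WRRG B=BBWB L=OYOO
After move 4 (R'): R=RGWR U=WWGB F=RWGO D=YGYY B=RBBB
After move 5 (F'): F=WORG U=WWRW R=GGYR D=YOYY L=OBOG
After move 6 (F'): F=OGWR U=WWGY R=OGYR D=BGYY L=OWOR
Query: R face = OGYR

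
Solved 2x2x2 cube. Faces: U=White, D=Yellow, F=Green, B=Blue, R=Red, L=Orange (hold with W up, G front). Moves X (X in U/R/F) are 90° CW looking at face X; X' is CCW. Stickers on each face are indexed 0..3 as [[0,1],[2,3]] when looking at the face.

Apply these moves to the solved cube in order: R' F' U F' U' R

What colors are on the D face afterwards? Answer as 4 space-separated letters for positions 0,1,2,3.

After move 1 (R'): R=RRRR U=WBWB F=GWGW D=YGYG B=YBYB
After move 2 (F'): F=WWGG U=WBRR R=GRYR D=OOYG L=OBOW
After move 3 (U): U=RWRB F=GRGG R=YBYR B=OBYB L=WWOW
After move 4 (F'): F=RGGG U=RWYY R=OBOR D=WWYG L=WBOR
After move 5 (U'): U=WYRY F=WBGG R=RGOR B=OBYB L=OBOR
After move 6 (R): R=ORRG U=WBRG F=WWGG D=WYYO B=YBYB
Query: D face = WYYO

Answer: W Y Y O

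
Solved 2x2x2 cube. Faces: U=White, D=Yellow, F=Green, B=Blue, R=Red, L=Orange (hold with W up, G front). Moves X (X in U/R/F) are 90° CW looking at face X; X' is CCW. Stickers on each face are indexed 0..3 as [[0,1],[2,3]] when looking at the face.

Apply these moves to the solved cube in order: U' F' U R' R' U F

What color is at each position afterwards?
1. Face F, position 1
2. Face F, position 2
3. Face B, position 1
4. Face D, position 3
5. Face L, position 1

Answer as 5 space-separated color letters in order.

After move 1 (U'): U=WWWW F=OOGG R=GGRR B=RRBB L=BBOO
After move 2 (F'): F=OGOG U=WWGR R=YGYR D=BOYY L=BWOW
After move 3 (U): U=GWRW F=YGOG R=RRYR B=BWBB L=OGOW
After move 4 (R'): R=RRRY U=GBRB F=YWOW D=BGYG B=YWOB
After move 5 (R'): R=RYRR U=GORY F=YBOB D=BWYW B=GWGB
After move 6 (U): U=RGYO F=RYOB R=GWRR B=OGGB L=YBOW
After move 7 (F): F=ORBY U=RGWB R=YWOR D=RGYW L=YBOW
Query 1: F[1] = R
Query 2: F[2] = B
Query 3: B[1] = G
Query 4: D[3] = W
Query 5: L[1] = B

Answer: R B G W B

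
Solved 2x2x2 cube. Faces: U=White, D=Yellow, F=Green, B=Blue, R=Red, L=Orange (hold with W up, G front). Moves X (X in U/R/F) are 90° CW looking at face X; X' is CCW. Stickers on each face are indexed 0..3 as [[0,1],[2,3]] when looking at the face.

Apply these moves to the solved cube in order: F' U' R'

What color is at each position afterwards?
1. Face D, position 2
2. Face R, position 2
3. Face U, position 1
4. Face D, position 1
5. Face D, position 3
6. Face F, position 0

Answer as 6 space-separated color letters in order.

Answer: Y G B W G O

Derivation:
After move 1 (F'): F=GGGG U=WWRR R=YRYR D=OOYY L=OWOW
After move 2 (U'): U=WRWR F=OWGG R=GGYR B=YRBB L=BBOW
After move 3 (R'): R=GRGY U=WBWY F=ORGR D=OWYG B=YROB
Query 1: D[2] = Y
Query 2: R[2] = G
Query 3: U[1] = B
Query 4: D[1] = W
Query 5: D[3] = G
Query 6: F[0] = O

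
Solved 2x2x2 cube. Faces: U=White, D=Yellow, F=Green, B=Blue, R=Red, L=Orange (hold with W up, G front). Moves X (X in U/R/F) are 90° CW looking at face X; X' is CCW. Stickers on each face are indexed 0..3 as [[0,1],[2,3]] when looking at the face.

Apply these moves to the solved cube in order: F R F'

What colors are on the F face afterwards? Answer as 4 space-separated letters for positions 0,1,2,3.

After move 1 (F): F=GGGG U=WWOO R=WRWR D=RRYY L=OYOY
After move 2 (R): R=WWRR U=WGOG F=GRGY D=RBYB B=OBWB
After move 3 (F'): F=RYGG U=WGWR R=BWRR D=YYYB L=OGOO
Query: F face = RYGG

Answer: R Y G G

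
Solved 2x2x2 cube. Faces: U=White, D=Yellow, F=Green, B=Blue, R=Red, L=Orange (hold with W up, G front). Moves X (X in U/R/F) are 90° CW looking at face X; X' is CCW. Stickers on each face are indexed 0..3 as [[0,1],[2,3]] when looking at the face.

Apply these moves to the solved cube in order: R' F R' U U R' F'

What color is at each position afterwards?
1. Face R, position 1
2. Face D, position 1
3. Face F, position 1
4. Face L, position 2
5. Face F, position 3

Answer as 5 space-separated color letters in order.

Answer: B G W O W

Derivation:
After move 1 (R'): R=RRRR U=WBWB F=GWGW D=YGYG B=YBYB
After move 2 (F): F=GGWW U=WBOO R=WRBR D=RRYG L=OYOG
After move 3 (R'): R=RRWB U=WYOY F=GBWO D=RGYW B=GBRB
After move 4 (U): U=OWYY F=RRWO R=GBWB B=OYRB L=GBOG
After move 5 (U): U=YOYW F=GBWO R=OYWB B=GBRB L=RROG
After move 6 (R'): R=YBOW U=YRYG F=GOWW D=RBYO B=WBGB
After move 7 (F'): F=OWGW U=YRYO R=BBRW D=RGYO L=RGOY
Query 1: R[1] = B
Query 2: D[1] = G
Query 3: F[1] = W
Query 4: L[2] = O
Query 5: F[3] = W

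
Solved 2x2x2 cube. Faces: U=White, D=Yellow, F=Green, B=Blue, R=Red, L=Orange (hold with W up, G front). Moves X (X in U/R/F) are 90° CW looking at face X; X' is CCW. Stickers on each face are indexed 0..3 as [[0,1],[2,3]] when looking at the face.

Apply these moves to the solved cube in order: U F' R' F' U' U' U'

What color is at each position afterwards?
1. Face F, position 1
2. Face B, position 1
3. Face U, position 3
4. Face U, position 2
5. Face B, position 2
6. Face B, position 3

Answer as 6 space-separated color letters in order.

Answer: R O B Y O B

Derivation:
After move 1 (U): U=WWWW F=RRGG R=BBRR B=OOBB L=GGOO
After move 2 (F'): F=RGRG U=WWBR R=YBYR D=GOYY L=GWOW
After move 3 (R'): R=BRYY U=WBBO F=RWRR D=GGYG B=YOOB
After move 4 (F'): F=WRRR U=WBBY R=GRGY D=WWYG L=GOOB
After move 5 (U'): U=BYWB F=GORR R=WRGY B=GROB L=YOOB
After move 6 (U'): U=YBBW F=YORR R=GOGY B=WROB L=GROB
After move 7 (U'): U=BWYB F=GRRR R=YOGY B=GOOB L=WROB
Query 1: F[1] = R
Query 2: B[1] = O
Query 3: U[3] = B
Query 4: U[2] = Y
Query 5: B[2] = O
Query 6: B[3] = B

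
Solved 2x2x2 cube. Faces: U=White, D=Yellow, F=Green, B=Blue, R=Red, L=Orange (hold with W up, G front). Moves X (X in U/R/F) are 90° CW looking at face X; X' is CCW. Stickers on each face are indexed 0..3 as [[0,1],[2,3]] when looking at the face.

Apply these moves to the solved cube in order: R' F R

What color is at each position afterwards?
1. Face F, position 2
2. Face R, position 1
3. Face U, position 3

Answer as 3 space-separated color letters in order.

Answer: W W W

Derivation:
After move 1 (R'): R=RRRR U=WBWB F=GWGW D=YGYG B=YBYB
After move 2 (F): F=GGWW U=WBOO R=WRBR D=RRYG L=OYOG
After move 3 (R): R=BWRR U=WGOW F=GRWG D=RYYY B=OBBB
Query 1: F[2] = W
Query 2: R[1] = W
Query 3: U[3] = W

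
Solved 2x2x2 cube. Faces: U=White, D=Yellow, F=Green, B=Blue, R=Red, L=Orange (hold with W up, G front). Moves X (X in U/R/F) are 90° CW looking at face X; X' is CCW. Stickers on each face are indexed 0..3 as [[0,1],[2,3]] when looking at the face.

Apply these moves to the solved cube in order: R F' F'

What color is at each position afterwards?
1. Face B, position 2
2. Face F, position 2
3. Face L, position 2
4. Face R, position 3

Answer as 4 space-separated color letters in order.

After move 1 (R): R=RRRR U=WGWG F=GYGY D=YBYB B=WBWB
After move 2 (F'): F=YYGG U=WGRR R=BRYR D=OOYB L=OGOW
After move 3 (F'): F=YGYG U=WGBY R=OROR D=GWYB L=OROR
Query 1: B[2] = W
Query 2: F[2] = Y
Query 3: L[2] = O
Query 4: R[3] = R

Answer: W Y O R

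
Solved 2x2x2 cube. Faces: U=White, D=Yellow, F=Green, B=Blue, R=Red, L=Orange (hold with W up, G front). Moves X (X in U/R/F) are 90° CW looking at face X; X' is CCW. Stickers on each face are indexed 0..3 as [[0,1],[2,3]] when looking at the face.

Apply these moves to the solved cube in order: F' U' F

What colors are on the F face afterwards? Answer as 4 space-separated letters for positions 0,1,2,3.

After move 1 (F'): F=GGGG U=WWRR R=YRYR D=OOYY L=OWOW
After move 2 (U'): U=WRWR F=OWGG R=GGYR B=YRBB L=BBOW
After move 3 (F): F=GOGW U=WRWB R=WGRR D=YGYY L=BOOO
Query: F face = GOGW

Answer: G O G W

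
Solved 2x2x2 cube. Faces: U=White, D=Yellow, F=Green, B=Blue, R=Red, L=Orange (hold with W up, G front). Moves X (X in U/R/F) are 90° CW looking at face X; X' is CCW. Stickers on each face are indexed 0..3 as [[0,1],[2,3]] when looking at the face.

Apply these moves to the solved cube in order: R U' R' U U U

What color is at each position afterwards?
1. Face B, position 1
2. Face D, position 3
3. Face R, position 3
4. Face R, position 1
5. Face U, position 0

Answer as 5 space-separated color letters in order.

Answer: R Y R G W

Derivation:
After move 1 (R): R=RRRR U=WGWG F=GYGY D=YBYB B=WBWB
After move 2 (U'): U=GGWW F=OOGY R=GYRR B=RRWB L=WBOO
After move 3 (R'): R=YRGR U=GWWR F=OGGW D=YOYY B=BRBB
After move 4 (U): U=WGRW F=YRGW R=BRGR B=WBBB L=OGOO
After move 5 (U): U=RWWG F=BRGW R=WBGR B=OGBB L=YROO
After move 6 (U): U=WRGW F=WBGW R=OGGR B=YRBB L=BROO
Query 1: B[1] = R
Query 2: D[3] = Y
Query 3: R[3] = R
Query 4: R[1] = G
Query 5: U[0] = W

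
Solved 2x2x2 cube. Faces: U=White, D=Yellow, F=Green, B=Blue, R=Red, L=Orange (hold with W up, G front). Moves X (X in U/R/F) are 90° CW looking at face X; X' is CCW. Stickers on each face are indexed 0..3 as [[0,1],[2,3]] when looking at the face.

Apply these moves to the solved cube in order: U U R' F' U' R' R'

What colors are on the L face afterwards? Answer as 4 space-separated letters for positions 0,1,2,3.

After move 1 (U): U=WWWW F=RRGG R=BBRR B=OOBB L=GGOO
After move 2 (U): U=WWWW F=BBGG R=OORR B=GGBB L=RROO
After move 3 (R'): R=OROR U=WBWG F=BWGW D=YBYG B=YGYB
After move 4 (F'): F=WWBG U=WBOO R=BRYR D=ROYG L=RGOW
After move 5 (U'): U=BOWO F=RGBG R=WWYR B=BRYB L=YGOW
After move 6 (R'): R=WRWY U=BYWB F=ROBO D=RGYG B=GROB
After move 7 (R'): R=RYWW U=BOWG F=RYBB D=ROYO B=GRGB
Query: L face = YGOW

Answer: Y G O W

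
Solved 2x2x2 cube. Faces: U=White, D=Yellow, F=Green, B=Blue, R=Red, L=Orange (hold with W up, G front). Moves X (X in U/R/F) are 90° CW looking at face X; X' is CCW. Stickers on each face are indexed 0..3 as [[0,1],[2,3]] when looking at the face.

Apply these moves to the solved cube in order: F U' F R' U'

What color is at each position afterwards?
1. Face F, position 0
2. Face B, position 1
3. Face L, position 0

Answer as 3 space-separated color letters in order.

Answer: B R Y

Derivation:
After move 1 (F): F=GGGG U=WWOO R=WRWR D=RRYY L=OYOY
After move 2 (U'): U=WOWO F=OYGG R=GGWR B=WRBB L=BBOY
After move 3 (F): F=GOGY U=WOYB R=WGOR D=WGYY L=BROR
After move 4 (R'): R=GRWO U=WBYW F=GOGB D=WOYY B=YRGB
After move 5 (U'): U=BWWY F=BRGB R=GOWO B=GRGB L=YROR
Query 1: F[0] = B
Query 2: B[1] = R
Query 3: L[0] = Y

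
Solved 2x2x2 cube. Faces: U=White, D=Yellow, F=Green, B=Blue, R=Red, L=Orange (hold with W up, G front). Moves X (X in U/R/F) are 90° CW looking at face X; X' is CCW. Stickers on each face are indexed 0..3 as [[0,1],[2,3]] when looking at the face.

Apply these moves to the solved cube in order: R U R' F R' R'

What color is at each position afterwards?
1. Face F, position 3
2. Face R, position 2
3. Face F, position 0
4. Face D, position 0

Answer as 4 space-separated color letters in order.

Answer: B R G W

Derivation:
After move 1 (R): R=RRRR U=WGWG F=GYGY D=YBYB B=WBWB
After move 2 (U): U=WWGG F=RRGY R=WBRR B=OOWB L=GYOO
After move 3 (R'): R=BRWR U=WWGO F=RWGG D=YRYY B=BOBB
After move 4 (F): F=GRGW U=WWOY R=GROR D=WBYY L=GYOR
After move 5 (R'): R=RRGO U=WBOB F=GWGY D=WRYW B=YOBB
After move 6 (R'): R=RORG U=WBOY F=GBGB D=WWYY B=WORB
Query 1: F[3] = B
Query 2: R[2] = R
Query 3: F[0] = G
Query 4: D[0] = W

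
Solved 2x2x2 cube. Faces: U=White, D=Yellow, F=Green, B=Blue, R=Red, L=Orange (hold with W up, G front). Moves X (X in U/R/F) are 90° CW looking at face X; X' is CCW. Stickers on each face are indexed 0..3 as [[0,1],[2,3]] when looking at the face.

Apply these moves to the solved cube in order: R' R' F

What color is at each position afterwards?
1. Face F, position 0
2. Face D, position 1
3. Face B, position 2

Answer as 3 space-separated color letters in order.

Answer: G R G

Derivation:
After move 1 (R'): R=RRRR U=WBWB F=GWGW D=YGYG B=YBYB
After move 2 (R'): R=RRRR U=WYWY F=GBGB D=YWYW B=GBGB
After move 3 (F): F=GGBB U=WYOO R=WRYR D=RRYW L=OYOW
Query 1: F[0] = G
Query 2: D[1] = R
Query 3: B[2] = G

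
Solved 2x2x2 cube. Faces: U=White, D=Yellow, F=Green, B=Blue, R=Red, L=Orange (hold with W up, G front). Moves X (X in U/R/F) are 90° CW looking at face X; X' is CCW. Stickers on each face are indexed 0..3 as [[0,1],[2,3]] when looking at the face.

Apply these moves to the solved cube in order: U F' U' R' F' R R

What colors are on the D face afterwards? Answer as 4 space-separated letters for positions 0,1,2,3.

After move 1 (U): U=WWWW F=RRGG R=BBRR B=OOBB L=GGOO
After move 2 (F'): F=RGRG U=WWBR R=YBYR D=GOYY L=GWOW
After move 3 (U'): U=WRWB F=GWRG R=RGYR B=YBBB L=OOOW
After move 4 (R'): R=GRRY U=WBWY F=GRRB D=GWYG B=YBOB
After move 5 (F'): F=RBGR U=WBGR R=WRGY D=OWYG L=OYOW
After move 6 (R): R=GWYR U=WBGR F=RWGG D=OOYY B=RBBB
After move 7 (R): R=YGRW U=WWGG F=ROGY D=OBYR B=RBBB
Query: D face = OBYR

Answer: O B Y R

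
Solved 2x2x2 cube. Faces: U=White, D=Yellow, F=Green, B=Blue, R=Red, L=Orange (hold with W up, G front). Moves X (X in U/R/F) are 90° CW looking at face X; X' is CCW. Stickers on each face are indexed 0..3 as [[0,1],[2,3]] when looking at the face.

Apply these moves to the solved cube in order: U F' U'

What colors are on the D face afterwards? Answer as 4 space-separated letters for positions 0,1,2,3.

Answer: G O Y Y

Derivation:
After move 1 (U): U=WWWW F=RRGG R=BBRR B=OOBB L=GGOO
After move 2 (F'): F=RGRG U=WWBR R=YBYR D=GOYY L=GWOW
After move 3 (U'): U=WRWB F=GWRG R=RGYR B=YBBB L=OOOW
Query: D face = GOYY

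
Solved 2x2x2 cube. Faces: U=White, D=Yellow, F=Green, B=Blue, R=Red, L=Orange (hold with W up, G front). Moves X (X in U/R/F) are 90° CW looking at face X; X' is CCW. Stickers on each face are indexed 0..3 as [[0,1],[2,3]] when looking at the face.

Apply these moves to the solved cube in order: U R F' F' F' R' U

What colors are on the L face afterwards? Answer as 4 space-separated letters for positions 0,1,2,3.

After move 1 (U): U=WWWW F=RRGG R=BBRR B=OOBB L=GGOO
After move 2 (R): R=RBRB U=WRWG F=RYGY D=YBYO B=WOWB
After move 3 (F'): F=YYRG U=WRRR R=BBYB D=GOYO L=GGOW
After move 4 (F'): F=YGYR U=WRBY R=OBGB D=GWYO L=GROR
After move 5 (F'): F=GRYY U=WROG R=WBGB D=RRYO L=GYOB
After move 6 (R'): R=BBWG U=WWOW F=GRYG D=RRYY B=OORB
After move 7 (U): U=OWWW F=BBYG R=OOWG B=GYRB L=GROB
Query: L face = GROB

Answer: G R O B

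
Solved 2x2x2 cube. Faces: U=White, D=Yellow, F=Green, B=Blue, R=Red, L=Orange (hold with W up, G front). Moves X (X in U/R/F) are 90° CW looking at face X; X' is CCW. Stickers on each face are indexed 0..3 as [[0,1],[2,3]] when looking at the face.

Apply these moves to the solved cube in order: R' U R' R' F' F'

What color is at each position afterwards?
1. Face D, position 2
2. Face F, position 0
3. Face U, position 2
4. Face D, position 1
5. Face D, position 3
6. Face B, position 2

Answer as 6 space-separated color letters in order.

After move 1 (R'): R=RRRR U=WBWB F=GWGW D=YGYG B=YBYB
After move 2 (U): U=WWBB F=RRGW R=YBRR B=OOYB L=GWOO
After move 3 (R'): R=BRYR U=WYBO F=RWGB D=YRYW B=GOGB
After move 4 (R'): R=RRBY U=WGBG F=RYGO D=YWYB B=WORB
After move 5 (F'): F=YORG U=WGRB R=WRYY D=WOYB L=GGOB
After move 6 (F'): F=OGYR U=WGWY R=ORWY D=GBYB L=GBOR
Query 1: D[2] = Y
Query 2: F[0] = O
Query 3: U[2] = W
Query 4: D[1] = B
Query 5: D[3] = B
Query 6: B[2] = R

Answer: Y O W B B R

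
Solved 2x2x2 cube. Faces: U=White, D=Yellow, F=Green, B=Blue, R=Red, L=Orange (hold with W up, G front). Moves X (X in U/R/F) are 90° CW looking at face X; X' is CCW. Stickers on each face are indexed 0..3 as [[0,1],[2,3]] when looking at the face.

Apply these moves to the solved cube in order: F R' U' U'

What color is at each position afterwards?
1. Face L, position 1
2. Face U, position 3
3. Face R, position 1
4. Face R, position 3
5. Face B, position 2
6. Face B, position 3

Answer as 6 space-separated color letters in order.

After move 1 (F): F=GGGG U=WWOO R=WRWR D=RRYY L=OYOY
After move 2 (R'): R=RRWW U=WBOB F=GWGO D=RGYG B=YBRB
After move 3 (U'): U=BBWO F=OYGO R=GWWW B=RRRB L=YBOY
After move 4 (U'): U=BOBW F=YBGO R=OYWW B=GWRB L=RROY
Query 1: L[1] = R
Query 2: U[3] = W
Query 3: R[1] = Y
Query 4: R[3] = W
Query 5: B[2] = R
Query 6: B[3] = B

Answer: R W Y W R B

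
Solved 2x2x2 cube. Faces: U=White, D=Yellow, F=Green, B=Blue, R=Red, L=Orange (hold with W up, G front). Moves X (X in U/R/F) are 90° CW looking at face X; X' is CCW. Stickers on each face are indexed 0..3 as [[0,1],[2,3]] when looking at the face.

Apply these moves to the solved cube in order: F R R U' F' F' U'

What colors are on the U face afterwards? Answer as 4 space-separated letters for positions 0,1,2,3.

Answer: Y R R W

Derivation:
After move 1 (F): F=GGGG U=WWOO R=WRWR D=RRYY L=OYOY
After move 2 (R): R=WWRR U=WGOG F=GRGY D=RBYB B=OBWB
After move 3 (R): R=RWRW U=WROY F=GBGB D=RWYO B=GBGB
After move 4 (U'): U=RYWO F=OYGB R=GBRW B=RWGB L=GBOY
After move 5 (F'): F=YBOG U=RYGR R=WBRW D=BYYO L=GOOW
After move 6 (F'): F=BGYO U=RYWR R=YBBW D=OWYO L=GROG
After move 7 (U'): U=YRRW F=GRYO R=BGBW B=YBGB L=RWOG
Query: U face = YRRW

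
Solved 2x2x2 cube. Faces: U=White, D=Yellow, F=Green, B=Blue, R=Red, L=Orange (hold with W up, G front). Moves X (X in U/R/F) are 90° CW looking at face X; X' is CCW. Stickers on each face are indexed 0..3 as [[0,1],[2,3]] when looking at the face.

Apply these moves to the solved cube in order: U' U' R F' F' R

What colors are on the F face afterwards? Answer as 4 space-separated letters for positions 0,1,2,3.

After move 1 (U'): U=WWWW F=OOGG R=GGRR B=RRBB L=BBOO
After move 2 (U'): U=WWWW F=BBGG R=OORR B=GGBB L=RROO
After move 3 (R): R=RORO U=WBWG F=BYGY D=YBYG B=WGWB
After move 4 (F'): F=YYBG U=WBRR R=BOYO D=ROYG L=RGOW
After move 5 (F'): F=YGYB U=WBBY R=OORO D=GWYG L=RROR
After move 6 (R): R=ROOO U=WGBB F=YWYG D=GWYW B=YGBB
Query: F face = YWYG

Answer: Y W Y G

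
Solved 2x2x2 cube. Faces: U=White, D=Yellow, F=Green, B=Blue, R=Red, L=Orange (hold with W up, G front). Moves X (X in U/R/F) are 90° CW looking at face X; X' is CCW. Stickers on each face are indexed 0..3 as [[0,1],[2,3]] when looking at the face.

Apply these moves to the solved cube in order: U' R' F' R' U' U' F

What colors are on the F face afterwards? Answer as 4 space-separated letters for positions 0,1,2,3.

After move 1 (U'): U=WWWW F=OOGG R=GGRR B=RRBB L=BBOO
After move 2 (R'): R=GRGR U=WBWR F=OWGW D=YOYG B=YRYB
After move 3 (F'): F=WWOG U=WBGG R=ORYR D=BOYG L=BROW
After move 4 (R'): R=RROY U=WYGY F=WBOG D=BWYG B=GROB
After move 5 (U'): U=YYWG F=BROG R=WBOY B=RROB L=GROW
After move 6 (U'): U=YGYW F=GROG R=BROY B=WBOB L=RROW
After move 7 (F): F=OGGR U=YGWR R=YRWY D=OBYG L=RBOW
Query: F face = OGGR

Answer: O G G R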